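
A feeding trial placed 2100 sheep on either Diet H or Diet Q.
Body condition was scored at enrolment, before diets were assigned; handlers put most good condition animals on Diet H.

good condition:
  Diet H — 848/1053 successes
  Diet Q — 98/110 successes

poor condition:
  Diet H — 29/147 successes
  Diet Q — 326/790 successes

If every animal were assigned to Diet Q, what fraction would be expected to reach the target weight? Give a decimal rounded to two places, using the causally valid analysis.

The imbalance in starting body condition arose from how sheep were allocated, not from anything the diet did; and starting body condition independently affects the outcome. The pooled gap is confounded — condition on starting body condition.
Standardising Diet Q to the population starting body condition mix: 0.554·98/110 + 0.446·326/790 = 0.678.

0.68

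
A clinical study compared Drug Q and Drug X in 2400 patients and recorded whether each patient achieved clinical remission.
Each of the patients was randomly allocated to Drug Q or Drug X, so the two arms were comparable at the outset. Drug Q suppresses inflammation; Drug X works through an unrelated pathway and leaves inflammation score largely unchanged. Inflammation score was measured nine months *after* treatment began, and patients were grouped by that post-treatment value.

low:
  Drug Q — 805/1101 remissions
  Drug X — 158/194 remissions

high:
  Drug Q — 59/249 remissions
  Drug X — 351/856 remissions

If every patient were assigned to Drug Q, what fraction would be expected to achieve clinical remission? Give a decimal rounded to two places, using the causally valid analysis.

The stratified and pooled comparisons disagree (Drug X wins within each inflammation score; Drug Q wins overall), so the answer turns on the causal role of inflammation score.
Inflammation score is downstream of the drug. One should not condition on a consequence of treatment, so the overall rates are the right comparison.
So P(outcome | do(Drug Q)) is just the pooled rate for Drug Q: 864/1350 = 0.640.

0.64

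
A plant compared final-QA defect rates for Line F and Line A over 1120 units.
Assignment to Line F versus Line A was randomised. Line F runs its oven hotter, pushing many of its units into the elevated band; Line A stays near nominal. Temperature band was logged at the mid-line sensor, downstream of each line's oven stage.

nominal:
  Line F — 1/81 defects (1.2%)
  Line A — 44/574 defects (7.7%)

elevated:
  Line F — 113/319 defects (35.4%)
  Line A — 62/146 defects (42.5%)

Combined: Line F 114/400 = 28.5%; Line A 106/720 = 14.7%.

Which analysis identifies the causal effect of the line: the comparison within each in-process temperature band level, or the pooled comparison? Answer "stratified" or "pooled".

pooled

Within every in-process temperature band level Line F has the lower rate, yet pooled Line A does — Simpson's reversal.
Stratifying would compare lines among units the lines themselves sorted into in-process temperature band groups — a form of selection on an intermediate. The unconditioned pooled rates give the total causal effect.
Pooled: Line F 28.5% vs Line A 14.7%; Line A is lower overall.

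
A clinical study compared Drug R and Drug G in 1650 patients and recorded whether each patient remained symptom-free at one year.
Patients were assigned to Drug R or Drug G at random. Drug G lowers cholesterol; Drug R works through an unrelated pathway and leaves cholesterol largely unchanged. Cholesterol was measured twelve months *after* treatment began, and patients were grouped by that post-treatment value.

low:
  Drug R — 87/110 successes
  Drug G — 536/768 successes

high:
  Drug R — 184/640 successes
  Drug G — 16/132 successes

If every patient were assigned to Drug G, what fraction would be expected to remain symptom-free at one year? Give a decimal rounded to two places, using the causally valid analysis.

Within every cholesterol level Drug R has the higher rate, yet pooled Drug G does — Simpson's reversal.
Cholesterol lies on the pathway drug → cholesterol → outcome, so adjusting for it blocks the indirect effect. For the total causal effect of drug, use the unadjusted pooled rates.
So P(outcome | do(Drug G)) is just the pooled rate for Drug G: 552/900 = 0.613.

0.61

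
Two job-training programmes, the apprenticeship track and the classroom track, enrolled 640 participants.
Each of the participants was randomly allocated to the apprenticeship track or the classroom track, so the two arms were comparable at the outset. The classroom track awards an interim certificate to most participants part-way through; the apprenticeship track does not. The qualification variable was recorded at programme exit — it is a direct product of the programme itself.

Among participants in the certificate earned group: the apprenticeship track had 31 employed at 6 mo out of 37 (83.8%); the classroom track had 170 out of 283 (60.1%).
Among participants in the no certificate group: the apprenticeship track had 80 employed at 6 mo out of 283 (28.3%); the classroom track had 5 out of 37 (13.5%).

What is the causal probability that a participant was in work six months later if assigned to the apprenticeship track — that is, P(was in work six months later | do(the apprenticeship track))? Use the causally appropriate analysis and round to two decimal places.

Within every qualification attained during the programme level the apprenticeship track has the higher rate, yet pooled the classroom track does — Simpson's reversal.
Qualification attained during the programme is recorded after the programme and is itself shifted by it — it sits on the causal path from programme to outcome. Conditioning on a mediator would strip out part of the effect we want; the pooled comparison gives the total causal effect.
So P(outcome | do(the apprenticeship track)) is just the pooled rate for the apprenticeship track: 111/320 = 0.347.

0.35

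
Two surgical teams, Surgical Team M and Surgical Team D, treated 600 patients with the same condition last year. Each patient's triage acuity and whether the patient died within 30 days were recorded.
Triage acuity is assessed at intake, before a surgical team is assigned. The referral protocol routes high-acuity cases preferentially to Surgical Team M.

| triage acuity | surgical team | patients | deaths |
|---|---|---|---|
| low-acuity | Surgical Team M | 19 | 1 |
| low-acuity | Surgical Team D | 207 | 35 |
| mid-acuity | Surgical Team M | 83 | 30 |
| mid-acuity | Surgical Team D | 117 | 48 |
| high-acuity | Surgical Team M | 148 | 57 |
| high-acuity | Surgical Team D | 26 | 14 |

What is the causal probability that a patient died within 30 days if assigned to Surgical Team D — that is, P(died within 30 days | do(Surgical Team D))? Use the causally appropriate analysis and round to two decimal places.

0.36

Within every triage acuity level Surgical Team M has the lower rate, yet pooled Surgical Team D does — Simpson's reversal.
Here triage acuity is a common cause — it drives both which surgical team a case falls under and the outcome. The crude comparison mixes populations; the stratum-specific rates are the causally relevant ones.
Standardising Surgical Team D to the population triage acuity mix: 0.377·35/207 + 0.333·48/117 + 0.290·14/26 = 0.357.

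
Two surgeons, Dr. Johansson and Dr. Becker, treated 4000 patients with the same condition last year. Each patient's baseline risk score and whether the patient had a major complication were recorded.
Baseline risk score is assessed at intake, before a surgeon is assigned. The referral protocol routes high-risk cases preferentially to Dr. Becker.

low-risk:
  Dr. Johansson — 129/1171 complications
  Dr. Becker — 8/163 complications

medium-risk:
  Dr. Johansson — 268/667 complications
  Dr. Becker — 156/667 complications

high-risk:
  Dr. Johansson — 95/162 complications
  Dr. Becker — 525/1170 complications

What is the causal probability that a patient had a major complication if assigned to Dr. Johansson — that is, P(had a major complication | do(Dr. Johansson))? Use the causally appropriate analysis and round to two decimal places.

Since baseline risk score is a pre-existing factor (not a product of the surgeon) and it affects the outcome on its own, it is a confounder. The stratified rates, not the pooled rate, identify the causal effect.
Standardising Dr. Johansson to the population baseline risk score mix: 0.334·129/1171 + 0.334·268/667 + 0.333·95/162 = 0.366.

0.37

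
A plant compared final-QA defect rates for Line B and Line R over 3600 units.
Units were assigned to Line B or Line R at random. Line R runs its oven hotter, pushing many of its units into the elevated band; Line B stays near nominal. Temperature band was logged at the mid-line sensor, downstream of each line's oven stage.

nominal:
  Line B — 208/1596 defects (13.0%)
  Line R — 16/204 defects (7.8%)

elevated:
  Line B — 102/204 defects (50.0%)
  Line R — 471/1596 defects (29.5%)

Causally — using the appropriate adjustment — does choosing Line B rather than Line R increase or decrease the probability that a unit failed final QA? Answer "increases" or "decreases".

In-process temperature band here is a post-treatment variable shaped by the line; conditioning on it would introduce bias rather than remove it. The overall comparison is the causal one.
Pooled: Line B 17.2% vs Line R 27.1%; Line B is lower overall.

decreases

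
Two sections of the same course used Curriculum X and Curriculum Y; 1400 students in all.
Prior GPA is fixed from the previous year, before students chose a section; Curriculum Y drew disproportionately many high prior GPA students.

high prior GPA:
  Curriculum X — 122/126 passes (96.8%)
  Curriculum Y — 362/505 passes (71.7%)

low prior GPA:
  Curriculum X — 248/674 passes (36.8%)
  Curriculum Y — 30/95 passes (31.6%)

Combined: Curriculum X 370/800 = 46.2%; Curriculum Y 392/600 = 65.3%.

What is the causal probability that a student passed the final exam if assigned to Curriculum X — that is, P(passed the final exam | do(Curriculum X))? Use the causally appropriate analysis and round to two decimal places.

Within every prior GPA band level Curriculum X has the higher rate, yet pooled Curriculum Y does — Simpson's reversal.
Prior GPA band differs across teaching methods for reasons unrelated to any effect of the teaching method itself, and it separately predicts the outcome — a classic confounder. We must compare within prior GPA band levels.
Standardising Curriculum X to the population prior GPA band mix: 0.451·122/126 + 0.549·248/674 = 0.639.

0.64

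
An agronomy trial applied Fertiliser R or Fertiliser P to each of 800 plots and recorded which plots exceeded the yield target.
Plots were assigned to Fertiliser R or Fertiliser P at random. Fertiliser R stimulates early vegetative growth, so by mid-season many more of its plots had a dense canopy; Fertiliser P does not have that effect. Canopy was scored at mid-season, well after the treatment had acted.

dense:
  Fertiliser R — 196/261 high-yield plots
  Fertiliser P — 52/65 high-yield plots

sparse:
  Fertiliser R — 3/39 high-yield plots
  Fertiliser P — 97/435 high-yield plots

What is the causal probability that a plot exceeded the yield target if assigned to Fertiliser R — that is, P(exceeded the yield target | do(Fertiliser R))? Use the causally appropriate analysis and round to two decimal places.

0.66

The distribution of mid-season canopy is itself part of what the fertiliser does — it is an intermediate outcome. Holding it fixed would remove that part of the effect; the total effect is the pooled difference.
So P(outcome | do(Fertiliser R)) is just the pooled rate for Fertiliser R: 199/300 = 0.663.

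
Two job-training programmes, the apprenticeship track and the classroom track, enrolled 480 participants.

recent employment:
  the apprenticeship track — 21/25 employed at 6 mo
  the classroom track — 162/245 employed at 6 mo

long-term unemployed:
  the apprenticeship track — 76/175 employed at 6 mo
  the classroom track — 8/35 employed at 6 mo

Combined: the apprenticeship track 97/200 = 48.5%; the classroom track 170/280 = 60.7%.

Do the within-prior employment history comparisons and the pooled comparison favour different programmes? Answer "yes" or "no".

Within each prior employment history level (recent employment 84.0% vs 66.1%; long-term unemployed 43.4% vs 22.9%), the apprenticeship track has the higher rate every time. Pooled: 48.5% vs 60.7% — the classroom track has the higher rate overall. The two comparisons disagree.

yes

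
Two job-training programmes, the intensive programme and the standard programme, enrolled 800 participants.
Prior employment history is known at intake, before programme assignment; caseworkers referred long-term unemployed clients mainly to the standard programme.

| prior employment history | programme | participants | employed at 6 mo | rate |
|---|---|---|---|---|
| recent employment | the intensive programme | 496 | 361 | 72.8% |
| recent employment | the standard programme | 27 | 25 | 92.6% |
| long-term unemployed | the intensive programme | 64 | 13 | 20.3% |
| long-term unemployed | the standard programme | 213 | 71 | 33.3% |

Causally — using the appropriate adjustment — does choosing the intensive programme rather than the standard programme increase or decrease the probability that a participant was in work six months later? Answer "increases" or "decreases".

decreases

the standard programme is higher inside every prior employment history stratum but the intensive programme is higher in aggregate. Whether to stratify depends on how prior employment history relates to the programme.
The imbalance in prior employment history arose from how participants were allocated, not from anything the programme did; and prior employment history independently affects the outcome. The pooled gap is confounded — condition on prior employment history.
Within each level — recent employment: 72.8% vs 92.6%; long-term unemployed: 20.3% vs 33.3% — the standard programme is higher every time.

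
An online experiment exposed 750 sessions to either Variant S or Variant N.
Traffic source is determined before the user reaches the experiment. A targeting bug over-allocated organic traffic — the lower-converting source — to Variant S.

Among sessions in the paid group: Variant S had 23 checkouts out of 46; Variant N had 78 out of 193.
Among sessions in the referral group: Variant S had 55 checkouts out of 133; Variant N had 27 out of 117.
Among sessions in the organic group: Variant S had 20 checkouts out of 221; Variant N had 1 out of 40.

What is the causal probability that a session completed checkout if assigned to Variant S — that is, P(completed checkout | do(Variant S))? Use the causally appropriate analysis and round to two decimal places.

The stratified and pooled comparisons disagree (Variant S wins within each traffic source; Variant N wins overall), so the answer turns on the causal role of traffic source.
Since traffic source is a pre-existing factor (not a product of the variant) and it affects the outcome on its own, it is a confounder. The stratified rates, not the pooled rate, identify the causal effect.
Standardising Variant S to the population traffic source mix: 0.319·23/46 + 0.333·55/133 + 0.348·20/221 = 0.329.

0.33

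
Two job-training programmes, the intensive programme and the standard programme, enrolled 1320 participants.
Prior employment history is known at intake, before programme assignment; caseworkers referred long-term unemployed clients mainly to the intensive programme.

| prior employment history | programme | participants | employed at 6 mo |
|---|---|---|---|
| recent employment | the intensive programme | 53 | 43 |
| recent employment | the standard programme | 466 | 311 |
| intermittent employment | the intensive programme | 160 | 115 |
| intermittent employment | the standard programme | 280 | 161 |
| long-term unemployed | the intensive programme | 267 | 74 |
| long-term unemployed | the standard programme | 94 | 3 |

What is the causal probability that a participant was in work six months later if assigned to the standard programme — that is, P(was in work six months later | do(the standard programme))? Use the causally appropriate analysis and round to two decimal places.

0.46

Nothing the programme does changes prior employment history; the imbalance is an allocation artefact. With prior employment history also predicting the outcome, the pooled figure is confounded, and the within-stratum comparison is the causal one.
Standardising the standard programme to the population prior employment history mix: 0.393·311/466 + 0.333·161/280 + 0.273·3/94 = 0.463.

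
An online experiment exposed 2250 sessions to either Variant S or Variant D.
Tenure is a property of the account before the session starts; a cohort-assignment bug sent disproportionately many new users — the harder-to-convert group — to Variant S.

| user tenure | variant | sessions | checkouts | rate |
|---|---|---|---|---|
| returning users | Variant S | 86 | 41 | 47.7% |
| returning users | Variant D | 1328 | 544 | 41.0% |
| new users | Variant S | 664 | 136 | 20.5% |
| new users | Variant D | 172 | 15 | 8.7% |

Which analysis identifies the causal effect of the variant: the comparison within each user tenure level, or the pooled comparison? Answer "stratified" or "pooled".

stratified

The user tenure-specific comparison favours Variant S throughout, but the pooled figures favour Variant D. The question is whether to condition on user tenure.
Here user tenure is a common cause — it drives both which variant a case falls under and the outcome. The crude comparison mixes populations; the stratum-specific rates are the causally relevant ones.
Within each level — returning users: 47.7% vs 41.0%; new users: 20.5% vs 8.7% — Variant S is higher every time.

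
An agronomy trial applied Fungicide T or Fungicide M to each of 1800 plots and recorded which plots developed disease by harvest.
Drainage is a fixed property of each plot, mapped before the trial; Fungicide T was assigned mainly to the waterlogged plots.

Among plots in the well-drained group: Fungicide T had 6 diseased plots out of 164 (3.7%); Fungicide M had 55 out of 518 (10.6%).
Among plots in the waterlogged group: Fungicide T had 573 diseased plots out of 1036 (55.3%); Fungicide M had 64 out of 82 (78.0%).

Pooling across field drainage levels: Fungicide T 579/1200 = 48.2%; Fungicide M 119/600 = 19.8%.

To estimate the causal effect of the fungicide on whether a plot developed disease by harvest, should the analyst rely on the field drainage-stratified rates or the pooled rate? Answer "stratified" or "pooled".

stratified

Field drainage differs across fungicides for reasons unrelated to any effect of the fungicide itself, and it separately predicts the outcome — a classic confounder. We must compare within field drainage levels.
Within each level — well-drained: 3.7% vs 10.6%; waterlogged: 55.3% vs 78.0% — Fungicide T is lower every time.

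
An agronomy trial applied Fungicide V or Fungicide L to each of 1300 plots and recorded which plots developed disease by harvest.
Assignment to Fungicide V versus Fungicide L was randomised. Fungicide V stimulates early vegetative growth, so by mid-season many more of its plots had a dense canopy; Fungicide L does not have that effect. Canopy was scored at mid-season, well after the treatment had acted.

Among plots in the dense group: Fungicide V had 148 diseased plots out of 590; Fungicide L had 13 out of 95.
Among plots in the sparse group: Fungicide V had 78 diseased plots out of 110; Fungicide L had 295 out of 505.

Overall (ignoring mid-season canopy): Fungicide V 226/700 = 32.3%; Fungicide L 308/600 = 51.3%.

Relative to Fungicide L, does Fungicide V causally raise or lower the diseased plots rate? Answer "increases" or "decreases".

decreases

Stratifying would compare fungicides among plots the fungicides themselves sorted into mid-season canopy groups — a form of selection on an intermediate. The unconditioned pooled rates give the total causal effect.
Pooled: Fungicide V 32.3% vs Fungicide L 51.3%; Fungicide V is lower overall.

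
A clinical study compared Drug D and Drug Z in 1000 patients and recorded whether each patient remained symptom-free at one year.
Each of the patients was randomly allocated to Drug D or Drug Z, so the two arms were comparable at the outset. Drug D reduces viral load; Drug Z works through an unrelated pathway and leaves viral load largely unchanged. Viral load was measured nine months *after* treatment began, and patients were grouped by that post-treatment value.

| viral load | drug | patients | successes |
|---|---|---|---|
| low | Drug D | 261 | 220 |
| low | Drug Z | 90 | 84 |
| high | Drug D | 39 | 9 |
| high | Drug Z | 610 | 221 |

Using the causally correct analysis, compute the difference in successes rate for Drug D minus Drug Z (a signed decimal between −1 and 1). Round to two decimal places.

The viral load-specific comparison favours Drug Z throughout, but the pooled figures favour Drug D. The question is whether to condition on viral load.
Viral load here is a post-treatment variable shaped by the drug; conditioning on it would introduce bias rather than remove it. The overall comparison is the causal one.
The causal difference is the pooled difference: 0.763 − 0.436 = +0.328.

+0.33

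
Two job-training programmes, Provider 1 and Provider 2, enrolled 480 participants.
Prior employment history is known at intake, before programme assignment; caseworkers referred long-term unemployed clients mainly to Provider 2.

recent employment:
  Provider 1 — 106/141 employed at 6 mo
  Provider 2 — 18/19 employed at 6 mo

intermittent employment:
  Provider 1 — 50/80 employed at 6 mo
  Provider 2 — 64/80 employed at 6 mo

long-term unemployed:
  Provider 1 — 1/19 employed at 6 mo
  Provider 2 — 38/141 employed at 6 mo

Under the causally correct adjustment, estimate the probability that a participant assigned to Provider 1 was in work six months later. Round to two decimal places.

0.48

Prior employment history is set before the programme has any effect — it is not caused by the programme — and it independently drives the outcome. That makes it a confounder, so the causal comparison is within prior employment history levels.
Standardising Provider 1 to the population prior employment history mix: 0.333·106/141 + 0.333·50/80 + 0.333·1/19 = 0.476.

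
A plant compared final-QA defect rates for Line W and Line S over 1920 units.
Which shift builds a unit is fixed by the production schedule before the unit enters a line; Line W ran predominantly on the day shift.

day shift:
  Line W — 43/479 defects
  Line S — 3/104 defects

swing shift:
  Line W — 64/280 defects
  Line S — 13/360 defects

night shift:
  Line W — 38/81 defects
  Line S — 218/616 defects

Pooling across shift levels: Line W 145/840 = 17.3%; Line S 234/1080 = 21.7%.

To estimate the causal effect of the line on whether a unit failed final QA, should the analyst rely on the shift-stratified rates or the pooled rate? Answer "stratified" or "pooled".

Shift satisfies the back-door criterion: it is not a descendant of the line, and it blocks the spurious path from line to outcome. Adjusting for it (i.e., using the within-shift rates) gives the causal effect.
Within each level — day shift: 9.0% vs 2.9%; swing shift: 22.9% vs 3.6%; night shift: 46.9% vs 35.4% — Line S is lower every time.

stratified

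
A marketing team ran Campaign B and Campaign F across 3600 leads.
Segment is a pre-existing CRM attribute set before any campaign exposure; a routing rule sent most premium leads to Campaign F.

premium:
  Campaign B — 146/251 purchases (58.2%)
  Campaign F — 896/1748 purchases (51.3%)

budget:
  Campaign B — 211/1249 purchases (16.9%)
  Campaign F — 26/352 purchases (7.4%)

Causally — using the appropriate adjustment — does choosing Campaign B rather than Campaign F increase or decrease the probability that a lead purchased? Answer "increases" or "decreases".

increases

Customer segment differs across campaigns for reasons unrelated to any effect of the campaign itself, and it separately predicts the outcome — a classic confounder. We must compare within customer segment levels.
Within each level — premium: 58.2% vs 51.3%; budget: 16.9% vs 7.4% — Campaign B is higher every time.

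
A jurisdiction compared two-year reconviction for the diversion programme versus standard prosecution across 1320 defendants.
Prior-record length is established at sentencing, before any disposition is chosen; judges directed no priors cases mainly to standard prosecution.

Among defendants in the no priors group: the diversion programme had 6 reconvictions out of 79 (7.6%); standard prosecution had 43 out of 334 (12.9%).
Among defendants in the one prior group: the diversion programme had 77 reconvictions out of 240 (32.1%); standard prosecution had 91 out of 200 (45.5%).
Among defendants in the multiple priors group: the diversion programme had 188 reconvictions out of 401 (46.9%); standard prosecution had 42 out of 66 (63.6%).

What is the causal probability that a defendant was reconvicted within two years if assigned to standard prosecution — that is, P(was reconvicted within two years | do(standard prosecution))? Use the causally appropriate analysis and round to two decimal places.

0.42

Nothing the disposition does changes prior-record length; the imbalance is an allocation artefact. With prior-record length also predicting the outcome, the pooled figure is confounded, and the within-stratum comparison is the causal one.
Standardising standard prosecution to the population prior-record length mix: 0.313·43/334 + 0.333·91/200 + 0.354·42/66 = 0.417.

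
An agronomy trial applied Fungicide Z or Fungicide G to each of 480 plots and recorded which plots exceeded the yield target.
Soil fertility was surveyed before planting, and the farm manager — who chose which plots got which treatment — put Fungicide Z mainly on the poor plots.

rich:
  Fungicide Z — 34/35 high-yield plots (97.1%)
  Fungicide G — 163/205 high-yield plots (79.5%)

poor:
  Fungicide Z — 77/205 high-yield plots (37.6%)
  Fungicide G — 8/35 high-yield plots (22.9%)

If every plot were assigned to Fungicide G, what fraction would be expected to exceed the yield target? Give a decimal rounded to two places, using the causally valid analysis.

Within every soil fertility level Fungicide Z has the higher rate, yet pooled Fungicide G does — Simpson's reversal.
The imbalance in soil fertility arose from how plots were allocated, not from anything the fungicide did; and soil fertility independently affects the outcome. The pooled gap is confounded — condition on soil fertility.
Standardising Fungicide G to the population soil fertility mix: 0.500·163/205 + 0.500·8/35 = 0.512.

0.51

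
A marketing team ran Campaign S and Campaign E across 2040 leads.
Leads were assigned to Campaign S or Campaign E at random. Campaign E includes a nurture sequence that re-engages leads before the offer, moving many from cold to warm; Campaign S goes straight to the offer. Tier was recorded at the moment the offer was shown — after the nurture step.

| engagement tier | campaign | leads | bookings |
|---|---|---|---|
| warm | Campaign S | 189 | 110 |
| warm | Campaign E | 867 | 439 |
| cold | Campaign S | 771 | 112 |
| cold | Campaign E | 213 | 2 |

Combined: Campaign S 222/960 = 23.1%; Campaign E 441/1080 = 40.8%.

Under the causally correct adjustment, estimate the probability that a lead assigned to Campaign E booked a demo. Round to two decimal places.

Engagement tier is downstream of the campaign. One should not condition on a consequence of treatment, so the overall rates are the right comparison.
So P(outcome | do(Campaign E)) is just the pooled rate for Campaign E: 441/1080 = 0.408.

0.41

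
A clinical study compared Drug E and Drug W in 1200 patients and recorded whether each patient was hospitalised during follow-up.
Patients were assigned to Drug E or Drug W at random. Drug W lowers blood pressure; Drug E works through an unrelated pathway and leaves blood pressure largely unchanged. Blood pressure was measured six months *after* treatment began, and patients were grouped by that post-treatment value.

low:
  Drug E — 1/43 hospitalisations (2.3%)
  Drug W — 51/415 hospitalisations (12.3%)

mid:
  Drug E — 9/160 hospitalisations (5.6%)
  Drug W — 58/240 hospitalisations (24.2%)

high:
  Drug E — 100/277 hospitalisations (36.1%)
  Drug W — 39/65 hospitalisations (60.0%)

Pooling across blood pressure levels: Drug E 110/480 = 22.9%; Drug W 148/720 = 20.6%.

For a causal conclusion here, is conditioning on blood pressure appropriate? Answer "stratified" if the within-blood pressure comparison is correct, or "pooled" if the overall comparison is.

pooled

Blood pressure is recorded after the drug and is itself shifted by it — it sits on the causal path from drug to outcome. Conditioning on a mediator would strip out part of the effect we want; the pooled comparison gives the total causal effect.
Pooled: Drug E 22.9% vs Drug W 20.6%; Drug W is lower overall.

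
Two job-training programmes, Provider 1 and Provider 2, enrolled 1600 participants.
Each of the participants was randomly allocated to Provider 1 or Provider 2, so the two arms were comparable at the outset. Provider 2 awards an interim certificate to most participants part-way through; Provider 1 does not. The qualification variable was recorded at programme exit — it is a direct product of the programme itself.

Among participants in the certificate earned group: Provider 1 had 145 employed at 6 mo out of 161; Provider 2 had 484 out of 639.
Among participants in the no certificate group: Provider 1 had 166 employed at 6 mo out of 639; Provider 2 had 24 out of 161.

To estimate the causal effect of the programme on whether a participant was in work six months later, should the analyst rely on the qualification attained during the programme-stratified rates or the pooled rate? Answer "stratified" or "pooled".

pooled

Qualification attained during the programme lies on the pathway programme → qualification attained during the programme → outcome, so adjusting for it blocks the indirect effect. For the total causal effect of programme, use the unadjusted pooled rates.
Pooled: Provider 1 38.9% vs Provider 2 63.5%; Provider 2 is higher overall.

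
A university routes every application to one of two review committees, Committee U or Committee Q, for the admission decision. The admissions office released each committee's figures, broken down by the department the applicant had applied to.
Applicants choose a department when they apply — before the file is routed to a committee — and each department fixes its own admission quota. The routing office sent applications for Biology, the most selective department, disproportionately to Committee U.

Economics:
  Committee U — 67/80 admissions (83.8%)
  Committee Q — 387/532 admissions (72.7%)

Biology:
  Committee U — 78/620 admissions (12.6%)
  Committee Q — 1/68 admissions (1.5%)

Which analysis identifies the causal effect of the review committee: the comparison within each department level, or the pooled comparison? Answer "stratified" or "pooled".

Department differs across review committees for reasons unrelated to any effect of the review committee itself, and it separately predicts the outcome — a classic confounder. We must compare within department levels.
Within each level — Economics: 83.8% vs 72.7%; Biology: 12.6% vs 1.5% — Committee U is higher every time.

stratified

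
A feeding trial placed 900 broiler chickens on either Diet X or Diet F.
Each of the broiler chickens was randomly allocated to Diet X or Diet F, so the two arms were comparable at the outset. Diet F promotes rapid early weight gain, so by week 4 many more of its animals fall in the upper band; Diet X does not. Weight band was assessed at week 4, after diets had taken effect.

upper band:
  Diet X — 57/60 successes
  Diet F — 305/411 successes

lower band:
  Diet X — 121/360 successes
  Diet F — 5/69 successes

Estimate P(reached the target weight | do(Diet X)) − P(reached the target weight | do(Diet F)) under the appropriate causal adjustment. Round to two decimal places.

Stratifying would compare diets among broiler chickens the diets themselves sorted into week-4 weight band groups — a form of selection on an intermediate. The unconditioned pooled rates give the total causal effect.
The causal difference is the pooled difference: 0.424 − 0.646 = -0.222.

-0.22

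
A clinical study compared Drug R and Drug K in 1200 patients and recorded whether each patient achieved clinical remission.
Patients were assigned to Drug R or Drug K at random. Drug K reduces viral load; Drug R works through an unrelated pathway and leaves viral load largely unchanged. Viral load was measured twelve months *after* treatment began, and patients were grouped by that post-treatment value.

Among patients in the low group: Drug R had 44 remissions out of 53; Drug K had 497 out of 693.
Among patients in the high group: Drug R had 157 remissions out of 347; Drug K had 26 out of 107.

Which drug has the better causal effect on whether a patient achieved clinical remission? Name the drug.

The stratified and pooled comparisons disagree (Drug R wins within each viral load; Drug K wins overall), so the answer turns on the causal role of viral load.
Viral load here is a post-treatment variable shaped by the drug; conditioning on it would introduce bias rather than remove it. The overall comparison is the causal one.
Pooled: Drug R 50.2% vs Drug K 65.4%; Drug K is higher overall.

Drug K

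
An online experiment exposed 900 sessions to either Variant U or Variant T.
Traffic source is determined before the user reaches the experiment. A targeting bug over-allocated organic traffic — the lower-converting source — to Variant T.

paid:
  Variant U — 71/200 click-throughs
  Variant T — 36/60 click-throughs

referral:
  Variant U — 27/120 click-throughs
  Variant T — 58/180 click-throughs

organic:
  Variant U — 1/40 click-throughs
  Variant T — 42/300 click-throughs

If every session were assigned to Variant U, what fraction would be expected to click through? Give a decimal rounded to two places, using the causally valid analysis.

Variant T is higher inside every traffic source stratum but Variant U is higher in aggregate. Whether to stratify depends on how traffic source relates to the variant.
Since traffic source is a pre-existing factor (not a product of the variant) and it affects the outcome on its own, it is a confounder. The stratified rates, not the pooled rate, identify the causal effect.
Standardising Variant U to the population traffic source mix: 0.289·71/200 + 0.333·27/120 + 0.378·1/40 = 0.187.

0.19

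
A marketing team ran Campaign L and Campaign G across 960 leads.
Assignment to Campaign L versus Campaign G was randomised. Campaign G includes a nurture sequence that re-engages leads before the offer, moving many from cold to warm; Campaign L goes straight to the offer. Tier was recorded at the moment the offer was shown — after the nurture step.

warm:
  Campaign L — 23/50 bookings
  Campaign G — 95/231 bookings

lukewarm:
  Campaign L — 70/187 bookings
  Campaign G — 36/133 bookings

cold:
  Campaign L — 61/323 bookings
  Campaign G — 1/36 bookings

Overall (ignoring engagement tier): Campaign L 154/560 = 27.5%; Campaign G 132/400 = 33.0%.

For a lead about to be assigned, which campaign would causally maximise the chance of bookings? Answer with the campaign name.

Within every engagement tier level Campaign L has the higher rate, yet pooled Campaign G does — Simpson's reversal.
Stratifying would compare campaigns among leads the campaigns themselves sorted into engagement tier groups — a form of selection on an intermediate. The unconditioned pooled rates give the total causal effect.
Pooled: Campaign L 27.5% vs Campaign G 33.0%; Campaign G is higher overall.

Campaign G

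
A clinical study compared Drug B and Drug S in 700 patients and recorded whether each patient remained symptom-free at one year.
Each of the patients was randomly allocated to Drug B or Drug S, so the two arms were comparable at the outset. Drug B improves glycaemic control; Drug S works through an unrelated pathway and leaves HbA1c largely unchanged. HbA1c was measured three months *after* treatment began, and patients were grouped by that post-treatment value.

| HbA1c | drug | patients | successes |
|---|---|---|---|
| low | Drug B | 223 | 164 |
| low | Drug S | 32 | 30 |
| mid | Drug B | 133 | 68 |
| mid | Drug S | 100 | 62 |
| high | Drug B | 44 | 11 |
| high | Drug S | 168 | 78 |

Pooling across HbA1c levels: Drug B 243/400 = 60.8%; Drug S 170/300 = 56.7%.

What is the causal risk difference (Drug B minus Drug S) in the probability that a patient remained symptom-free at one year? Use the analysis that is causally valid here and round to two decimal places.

+0.04

HbA1c is recorded after the drug and is itself shifted by it — it sits on the causal path from drug to outcome. Conditioning on a mediator would strip out part of the effect we want; the pooled comparison gives the total causal effect.
The causal difference is the pooled difference: 0.608 − 0.567 = +0.041.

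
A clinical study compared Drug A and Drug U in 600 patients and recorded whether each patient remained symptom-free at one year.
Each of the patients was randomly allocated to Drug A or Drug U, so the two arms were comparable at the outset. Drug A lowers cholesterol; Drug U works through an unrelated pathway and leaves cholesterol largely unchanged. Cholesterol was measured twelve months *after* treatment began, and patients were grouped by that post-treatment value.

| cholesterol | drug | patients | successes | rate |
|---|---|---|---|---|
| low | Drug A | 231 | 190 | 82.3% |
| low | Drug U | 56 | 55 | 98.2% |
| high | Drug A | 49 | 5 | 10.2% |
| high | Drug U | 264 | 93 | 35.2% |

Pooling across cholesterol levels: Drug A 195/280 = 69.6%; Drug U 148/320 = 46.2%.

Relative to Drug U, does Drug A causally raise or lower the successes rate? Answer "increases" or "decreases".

increases

Stratifying would compare drugs among patients the drugs themselves sorted into cholesterol groups — a form of selection on an intermediate. The unconditioned pooled rates give the total causal effect.
Pooled: Drug A 69.6% vs Drug U 46.2%; Drug A is higher overall.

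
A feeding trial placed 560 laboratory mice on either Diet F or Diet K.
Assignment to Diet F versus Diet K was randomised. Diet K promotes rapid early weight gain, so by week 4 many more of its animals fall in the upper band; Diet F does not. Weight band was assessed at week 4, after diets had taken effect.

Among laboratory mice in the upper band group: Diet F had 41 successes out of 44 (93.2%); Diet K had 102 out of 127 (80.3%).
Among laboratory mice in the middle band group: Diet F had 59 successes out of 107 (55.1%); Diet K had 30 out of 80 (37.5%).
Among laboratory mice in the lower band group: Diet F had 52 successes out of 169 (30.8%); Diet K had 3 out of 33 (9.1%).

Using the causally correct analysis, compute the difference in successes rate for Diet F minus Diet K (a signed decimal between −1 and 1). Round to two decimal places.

-0.09

Week-4 weight band here is a post-treatment variable shaped by the diet; conditioning on it would introduce bias rather than remove it. The overall comparison is the causal one.
The causal difference is the pooled difference: 0.475 − 0.562 = -0.087.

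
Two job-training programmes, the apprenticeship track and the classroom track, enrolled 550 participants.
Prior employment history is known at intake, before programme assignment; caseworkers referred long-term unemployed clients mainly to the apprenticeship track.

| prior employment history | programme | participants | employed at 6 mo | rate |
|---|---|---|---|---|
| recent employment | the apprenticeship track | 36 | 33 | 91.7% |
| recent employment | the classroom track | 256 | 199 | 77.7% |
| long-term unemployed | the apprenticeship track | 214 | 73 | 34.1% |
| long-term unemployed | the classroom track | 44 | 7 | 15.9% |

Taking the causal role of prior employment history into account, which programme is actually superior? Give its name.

the apprenticeship track

Prior employment history differs across programmes for reasons unrelated to any effect of the programme itself, and it separately predicts the outcome — a classic confounder. We must compare within prior employment history levels.
Within each level — recent employment: 91.7% vs 77.7%; long-term unemployed: 34.1% vs 15.9% — the apprenticeship track is higher every time.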